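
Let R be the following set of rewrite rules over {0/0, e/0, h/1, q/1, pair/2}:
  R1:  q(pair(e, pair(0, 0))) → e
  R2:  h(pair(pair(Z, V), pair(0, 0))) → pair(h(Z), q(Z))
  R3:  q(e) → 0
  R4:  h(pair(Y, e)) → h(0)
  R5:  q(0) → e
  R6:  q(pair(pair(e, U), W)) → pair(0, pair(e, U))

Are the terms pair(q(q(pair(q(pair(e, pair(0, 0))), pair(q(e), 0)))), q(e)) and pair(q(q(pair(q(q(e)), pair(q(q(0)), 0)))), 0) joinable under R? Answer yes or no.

Reduce t₁ = pair(q(q(pair(q(pair(e, pair(0, 0))), pair(q(e), 0)))), q(e)):
1. pair(q(q(pair(q(pair(e, pair(0, 0))), pair(q(e), 0)))), q(e))  →  pair(q(q(pair(e, pair(q(e), 0)))), q(e))   [R1 at 1.1.1.1]
2. pair(q(q(pair(e, pair(q(e), 0)))), q(e))  →  pair(q(q(pair(e, pair(0, 0)))), q(e))   [R3 at 1.1.1.2.1]
3. pair(q(q(pair(e, pair(0, 0)))), q(e))  →  pair(q(e), q(e))   [R1 at 1.1]
4. pair(q(e), q(e))  →  pair(0, q(e))   [R3 at 1]
5. pair(0, q(e))  →  pair(0, 0)   [R3 at 2]

Reduce t₂ = pair(q(q(pair(q(q(e)), pair(q(q(0)), 0)))), 0):
1. pair(q(q(pair(q(q(e)), pair(q(q(0)), 0)))), 0)  →  pair(q(q(pair(q(0), pair(q(q(0)), 0)))), 0)   [R3 at 1.1.1.1.1]
2. pair(q(q(pair(q(0), pair(q(q(0)), 0)))), 0)  →  pair(q(q(pair(e, pair(q(q(0)), 0)))), 0)   [R5 at 1.1.1.1]
3. pair(q(q(pair(e, pair(q(q(0)), 0)))), 0)  →  pair(q(q(pair(e, pair(q(e), 0)))), 0)   [R5 at 1.1.1.2.1.1]
4. pair(q(q(pair(e, pair(q(e), 0)))), 0)  →  pair(q(q(pair(e, pair(0, 0)))), 0)   [R3 at 1.1.1.2.1]
5. pair(q(q(pair(e, pair(0, 0)))), 0)  →  pair(q(e), 0)   [R1 at 1.1]
6. pair(q(e), 0)  →  pair(0, 0)   [R3 at 1]

yes — NF(t₁) = pair(0, 0), NF(t₂) = pair(0, 0)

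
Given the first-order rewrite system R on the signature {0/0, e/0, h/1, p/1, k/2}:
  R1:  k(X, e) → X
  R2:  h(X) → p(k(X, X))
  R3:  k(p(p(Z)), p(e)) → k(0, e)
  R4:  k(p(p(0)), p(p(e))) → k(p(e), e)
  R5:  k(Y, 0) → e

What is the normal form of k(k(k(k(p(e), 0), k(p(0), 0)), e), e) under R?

1. k(k(k(k(p(e), 0), k(p(0), 0)), e), e)  →  k(k(k(p(e), 0), k(p(0), 0)), e)   [R1 at ε]
2. k(k(k(p(e), 0), k(p(0), 0)), e)  →  k(k(p(e), 0), k(p(0), 0))   [R1 at ε]
3. k(k(p(e), 0), k(p(0), 0))  →  k(e, k(p(0), 0))   [R5 at 1]
4. k(e, k(p(0), 0))  →  k(e, e)   [R5 at 2]
5. k(e, e)  →  e   [R1 at ε]

e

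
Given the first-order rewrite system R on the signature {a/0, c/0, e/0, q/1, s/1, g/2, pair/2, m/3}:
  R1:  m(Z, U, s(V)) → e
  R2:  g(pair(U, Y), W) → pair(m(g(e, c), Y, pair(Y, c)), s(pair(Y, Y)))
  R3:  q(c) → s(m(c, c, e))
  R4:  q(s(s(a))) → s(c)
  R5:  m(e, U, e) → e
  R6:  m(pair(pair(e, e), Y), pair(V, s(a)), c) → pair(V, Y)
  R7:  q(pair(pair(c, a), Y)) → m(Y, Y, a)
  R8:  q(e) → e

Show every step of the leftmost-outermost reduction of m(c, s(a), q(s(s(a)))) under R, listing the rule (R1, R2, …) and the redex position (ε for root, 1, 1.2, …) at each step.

e

1. m(c, s(a), q(s(s(a))))  →  m(c, s(a), s(c))   [R4 at 3]
2. m(c, s(a), s(c))  →  e   [R1 at ε]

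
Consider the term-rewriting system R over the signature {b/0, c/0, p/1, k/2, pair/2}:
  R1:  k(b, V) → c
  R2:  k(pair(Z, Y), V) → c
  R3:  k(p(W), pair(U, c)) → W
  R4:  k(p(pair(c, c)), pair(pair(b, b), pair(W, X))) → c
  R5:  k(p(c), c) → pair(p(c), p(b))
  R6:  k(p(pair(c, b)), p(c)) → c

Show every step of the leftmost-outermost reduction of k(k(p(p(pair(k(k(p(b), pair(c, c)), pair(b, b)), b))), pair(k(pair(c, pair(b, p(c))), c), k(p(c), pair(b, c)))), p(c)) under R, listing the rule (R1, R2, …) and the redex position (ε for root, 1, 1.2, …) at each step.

1. k(k(p(p(pair(k(k(p(b), pair(c, c)), pair(b, b)), b))), pair(k(pair(c, pair(b, p(c))), c), k(p(c), pair(b, c)))), p(c))  →  k(k(p(p(pair(k(b, pair(b, b)), b))), pair(k(pair(c, pair(b, p(c))), c), k(p(c), pair(b, c)))), p(c))   [R3 at 1.1.1.1.1.1]
2. k(k(p(p(pair(k(b, pair(b, b)), b))), pair(k(pair(c, pair(b, p(c))), c), k(p(c), pair(b, c)))), p(c))  →  k(k(p(p(pair(c, b))), pair(k(pair(c, pair(b, p(c))), c), k(p(c), pair(b, c)))), p(c))   [R1 at 1.1.1.1.1]
3. k(k(p(p(pair(c, b))), pair(k(pair(c, pair(b, p(c))), c), k(p(c), pair(b, c)))), p(c))  →  k(k(p(p(pair(c, b))), pair(c, k(p(c), pair(b, c)))), p(c))   [R2 at 1.2.1]
4. k(k(p(p(pair(c, b))), pair(c, k(p(c), pair(b, c)))), p(c))  →  k(k(p(p(pair(c, b))), pair(c, c)), p(c))   [R3 at 1.2.2]
5. k(k(p(p(pair(c, b))), pair(c, c)), p(c))  →  k(p(pair(c, b)), p(c))   [R3 at 1]
6. k(p(pair(c, b)), p(c))  →  c   [R6 at ε]

c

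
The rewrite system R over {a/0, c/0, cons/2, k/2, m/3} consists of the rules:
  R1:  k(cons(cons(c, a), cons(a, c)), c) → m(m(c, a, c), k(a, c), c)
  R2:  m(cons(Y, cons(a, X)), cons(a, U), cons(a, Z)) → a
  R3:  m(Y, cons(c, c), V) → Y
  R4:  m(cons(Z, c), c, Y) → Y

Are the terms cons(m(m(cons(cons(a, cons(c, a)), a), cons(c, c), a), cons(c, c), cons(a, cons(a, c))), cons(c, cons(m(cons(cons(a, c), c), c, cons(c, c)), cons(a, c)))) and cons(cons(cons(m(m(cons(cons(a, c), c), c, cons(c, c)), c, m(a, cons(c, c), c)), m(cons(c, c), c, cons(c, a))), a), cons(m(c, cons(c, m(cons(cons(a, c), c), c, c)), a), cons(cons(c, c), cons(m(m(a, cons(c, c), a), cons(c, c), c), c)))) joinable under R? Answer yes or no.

yes — NF(t₁) = cons(cons(cons(a, cons(c, a)), a), cons(c, cons(cons(c, c), cons(a, c)))), NF(t₂) = cons(cons(cons(a, cons(c, a)), a), cons(c, cons(cons(c, c), cons(a, c))))

Reduce t₁ = cons(m(m(cons(cons(a, cons(c, a)), a), cons(c, c), a), cons(c, c), cons(a, cons(a, c))), cons(c, cons(m(cons(cons(a, c), c), c, cons(c, c)), cons(a, c)))):
1. cons(m(m(cons(cons(a, cons(c, a)), a), cons(c, c), a), cons(c, c), cons(a, cons(a, c))), cons(c, cons(m(cons(cons(a, c), c), c, cons(c, c)), cons(a, c))))  →  cons(m(cons(cons(a, cons(c, a)), a), cons(c, c), a), cons(c, cons(m(cons(cons(a, c), c), c, cons(c, c)), cons(a, c))))   [R3 at 1]
2. cons(m(cons(cons(a, cons(c, a)), a), cons(c, c), a), cons(c, cons(m(cons(cons(a, c), c), c, cons(c, c)), cons(a, c))))  →  cons(cons(cons(a, cons(c, a)), a), cons(c, cons(m(cons(cons(a, c), c), c, cons(c, c)), cons(a, c))))   [R3 at 1]
3. cons(cons(cons(a, cons(c, a)), a), cons(c, cons(m(cons(cons(a, c), c), c, cons(c, c)), cons(a, c))))  →  cons(cons(cons(a, cons(c, a)), a), cons(c, cons(cons(c, c), cons(a, c))))   [R4 at 2.2.1]

Reduce t₂ = cons(cons(cons(m(m(cons(cons(a, c), c), c, cons(c, c)), c, m(a, cons(c, c), c)), m(cons(c, c), c, cons(c, a))), a), cons(m(c, cons(c, m(cons(cons(a, c), c), c, c)), a), cons(cons(c, c), cons(m(m(a, cons(c, c), a), cons(c, c), c), c)))):
1. cons(cons(cons(m(m(cons(cons(a, c), c), c, cons(c, c)), c, m(a, cons(c, c), c)), m(cons(c, c), c, cons(c, a))), a), cons(m(c, cons(c, m(cons(cons(a, c), c), c, c)), a), cons(cons(c, c), cons(m(m(a, cons(c, c), a), cons(c, c), c), c))))  →  cons(cons(cons(m(cons(c, c), c, m(a, cons(c, c), c)), m(cons(c, c), c, cons(c, a))), a), cons(m(c, cons(c, m(cons(cons(a, c), c), c, c)), a), cons(cons(c, c), cons(m(m(a, cons(c, c), a), cons(c, c), c), c))))   [R4 at 1.1.1.1]
2. cons(cons(cons(m(cons(c, c), c, m(a, cons(c, c), c)), m(cons(c, c), c, cons(c, a))), a), cons(m(c, cons(c, m(cons(cons(a, c), c), c, c)), a), cons(cons(c, c), cons(m(m(a, cons(c, c), a), cons(c, c), c), c))))  →  cons(cons(cons(m(a, cons(c, c), c), m(cons(c, c), c, cons(c, a))), a), cons(m(c, cons(c, m(cons(cons(a, c), c), c, c)), a), cons(cons(c, c), cons(m(m(a, cons(c, c), a), cons(c, c), c), c))))   [R4 at 1.1.1]
3. cons(cons(cons(m(a, cons(c, c), c), m(cons(c, c), c, cons(c, a))), a), cons(m(c, cons(c, m(cons(cons(a, c), c), c, c)), a), cons(cons(c, c), cons(m(m(a, cons(c, c), a), cons(c, c), c), c))))  →  cons(cons(cons(a, m(cons(c, c), c, cons(c, a))), a), cons(m(c, cons(c, m(cons(cons(a, c), c), c, c)), a), cons(cons(c, c), cons(m(m(a, cons(c, c), a), cons(c, c), c), c))))   [R3 at 1.1.1]
4. cons(cons(cons(a, m(cons(c, c), c, cons(c, a))), a), cons(m(c, cons(c, m(cons(cons(a, c), c), c, c)), a), cons(cons(c, c), cons(m(m(a, cons(c, c), a), cons(c, c), c), c))))  →  cons(cons(cons(a, cons(c, a)), a), cons(m(c, cons(c, m(cons(cons(a, c), c), c, c)), a), cons(cons(c, c), cons(m(m(a, cons(c, c), a), cons(c, c), c), c))))   [R4 at 1.1.2]
5. cons(cons(cons(a, cons(c, a)), a), cons(m(c, cons(c, m(cons(cons(a, c), c), c, c)), a), cons(cons(c, c), cons(m(m(a, cons(c, c), a), cons(c, c), c), c))))  →  cons(cons(cons(a, cons(c, a)), a), cons(m(c, cons(c, c), a), cons(cons(c, c), cons(m(m(a, cons(c, c), a), cons(c, c), c), c))))   [R4 at 2.1.2.2]
6. cons(cons(cons(a, cons(c, a)), a), cons(m(c, cons(c, c), a), cons(cons(c, c), cons(m(m(a, cons(c, c), a), cons(c, c), c), c))))  →  cons(cons(cons(a, cons(c, a)), a), cons(c, cons(cons(c, c), cons(m(m(a, cons(c, c), a), cons(c, c), c), c))))   [R3 at 2.1]
7. cons(cons(cons(a, cons(c, a)), a), cons(c, cons(cons(c, c), cons(m(m(a, cons(c, c), a), cons(c, c), c), c))))  →  cons(cons(cons(a, cons(c, a)), a), cons(c, cons(cons(c, c), cons(m(a, cons(c, c), a), c))))   [R3 at 2.2.2.1]
8. cons(cons(cons(a, cons(c, a)), a), cons(c, cons(cons(c, c), cons(m(a, cons(c, c), a), c))))  →  cons(cons(cons(a, cons(c, a)), a), cons(c, cons(cons(c, c), cons(a, c))))   [R3 at 2.2.2.1]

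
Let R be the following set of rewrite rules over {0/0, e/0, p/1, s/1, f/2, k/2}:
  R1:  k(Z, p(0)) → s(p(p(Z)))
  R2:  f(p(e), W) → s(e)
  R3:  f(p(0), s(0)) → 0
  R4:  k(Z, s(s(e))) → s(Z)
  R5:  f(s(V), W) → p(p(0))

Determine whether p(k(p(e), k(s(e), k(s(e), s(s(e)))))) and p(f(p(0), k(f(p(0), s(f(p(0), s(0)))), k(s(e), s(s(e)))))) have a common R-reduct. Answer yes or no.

Reduce t₁ = p(k(p(e), k(s(e), k(s(e), s(s(e)))))):
1. p(k(p(e), k(s(e), k(s(e), s(s(e))))))  →  p(k(p(e), k(s(e), s(s(e)))))   [R4 at 1.2.2]
2. p(k(p(e), k(s(e), s(s(e)))))  →  p(k(p(e), s(s(e))))   [R4 at 1.2]
3. p(k(p(e), s(s(e))))  →  p(s(p(e)))   [R4 at 1]

Reduce t₂ = p(f(p(0), k(f(p(0), s(f(p(0), s(0)))), k(s(e), s(s(e)))))):
1. p(f(p(0), k(f(p(0), s(f(p(0), s(0)))), k(s(e), s(s(e))))))  →  p(f(p(0), k(f(p(0), s(0)), k(s(e), s(s(e))))))   [R3 at 1.2.1.2.1]
2. p(f(p(0), k(f(p(0), s(0)), k(s(e), s(s(e))))))  →  p(f(p(0), k(0, k(s(e), s(s(e))))))   [R3 at 1.2.1]
3. p(f(p(0), k(0, k(s(e), s(s(e))))))  →  p(f(p(0), k(0, s(s(e)))))   [R4 at 1.2.2]
4. p(f(p(0), k(0, s(s(e)))))  →  p(f(p(0), s(0)))   [R4 at 1.2]
5. p(f(p(0), s(0)))  →  p(0)   [R3 at 1]

no — NF(t₁) = p(s(p(e))), NF(t₂) = p(0)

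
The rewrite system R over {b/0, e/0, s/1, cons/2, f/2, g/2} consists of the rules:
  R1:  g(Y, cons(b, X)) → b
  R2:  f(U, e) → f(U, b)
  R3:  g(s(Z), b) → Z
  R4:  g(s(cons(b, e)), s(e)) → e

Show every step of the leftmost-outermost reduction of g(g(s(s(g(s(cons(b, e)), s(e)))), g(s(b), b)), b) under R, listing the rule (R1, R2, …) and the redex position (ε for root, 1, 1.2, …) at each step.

1. g(g(s(s(g(s(cons(b, e)), s(e)))), g(s(b), b)), b)  →  g(g(s(s(e)), g(s(b), b)), b)   [R4 at 1.1.1.1]
2. g(g(s(s(e)), g(s(b), b)), b)  →  g(g(s(s(e)), b), b)   [R3 at 1.2]
3. g(g(s(s(e)), b), b)  →  g(s(e), b)   [R3 at 1]
4. g(s(e), b)  →  e   [R3 at ε]

e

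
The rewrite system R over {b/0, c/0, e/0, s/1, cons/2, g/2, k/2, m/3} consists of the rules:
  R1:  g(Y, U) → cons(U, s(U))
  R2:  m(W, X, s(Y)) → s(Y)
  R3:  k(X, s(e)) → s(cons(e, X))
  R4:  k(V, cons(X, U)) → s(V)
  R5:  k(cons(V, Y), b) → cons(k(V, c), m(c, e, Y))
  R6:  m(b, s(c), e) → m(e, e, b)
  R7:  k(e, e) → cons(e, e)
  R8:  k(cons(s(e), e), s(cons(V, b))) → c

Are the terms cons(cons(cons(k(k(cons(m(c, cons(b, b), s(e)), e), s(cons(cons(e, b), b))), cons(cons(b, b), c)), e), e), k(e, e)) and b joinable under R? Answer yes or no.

no — NF(t₁) = cons(cons(cons(s(c), e), e), cons(e, e)), NF(t₂) = b

Reduce t₁ = cons(cons(cons(k(k(cons(m(c, cons(b, b), s(e)), e), s(cons(cons(e, b), b))), cons(cons(b, b), c)), e), e), k(e, e)):
1. cons(cons(cons(k(k(cons(m(c, cons(b, b), s(e)), e), s(cons(cons(e, b), b))), cons(cons(b, b), c)), e), e), k(e, e))  →  cons(cons(cons(s(k(cons(m(c, cons(b, b), s(e)), e), s(cons(cons(e, b), b)))), e), e), k(e, e))   [R4 at 1.1.1]
2. cons(cons(cons(s(k(cons(m(c, cons(b, b), s(e)), e), s(cons(cons(e, b), b)))), e), e), k(e, e))  →  cons(cons(cons(s(k(cons(s(e), e), s(cons(cons(e, b), b)))), e), e), k(e, e))   [R2 at 1.1.1.1.1.1]
3. cons(cons(cons(s(k(cons(s(e), e), s(cons(cons(e, b), b)))), e), e), k(e, e))  →  cons(cons(cons(s(c), e), e), k(e, e))   [R8 at 1.1.1.1]
4. cons(cons(cons(s(c), e), e), k(e, e))  →  cons(cons(cons(s(c), e), e), cons(e, e))   [R7 at 2]

Reduce t₂ = b:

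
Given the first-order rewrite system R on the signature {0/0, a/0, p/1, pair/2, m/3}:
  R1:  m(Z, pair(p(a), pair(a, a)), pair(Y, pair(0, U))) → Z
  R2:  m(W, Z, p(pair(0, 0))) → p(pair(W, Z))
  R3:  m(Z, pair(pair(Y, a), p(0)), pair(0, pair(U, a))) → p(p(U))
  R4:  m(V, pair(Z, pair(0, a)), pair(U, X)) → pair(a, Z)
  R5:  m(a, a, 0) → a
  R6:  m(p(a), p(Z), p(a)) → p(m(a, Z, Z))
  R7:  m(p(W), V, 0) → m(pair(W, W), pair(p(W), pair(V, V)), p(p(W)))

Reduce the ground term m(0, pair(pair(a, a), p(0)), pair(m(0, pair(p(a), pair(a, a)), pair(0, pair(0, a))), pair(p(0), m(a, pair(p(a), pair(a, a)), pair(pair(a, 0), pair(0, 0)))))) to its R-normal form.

1. m(0, pair(pair(a, a), p(0)), pair(m(0, pair(p(a), pair(a, a)), pair(0, pair(0, a))), pair(p(0), m(a, pair(p(a), pair(a, a)), pair(pair(a, 0), pair(0, 0))))))  →  m(0, pair(pair(a, a), p(0)), pair(0, pair(p(0), m(a, pair(p(a), pair(a, a)), pair(pair(a, 0), pair(0, 0))))))   [R1 at 3.1]
2. m(0, pair(pair(a, a), p(0)), pair(0, pair(p(0), m(a, pair(p(a), pair(a, a)), pair(pair(a, 0), pair(0, 0))))))  →  m(0, pair(pair(a, a), p(0)), pair(0, pair(p(0), a)))   [R1 at 3.2.2]
3. m(0, pair(pair(a, a), p(0)), pair(0, pair(p(0), a)))  →  p(p(p(0)))   [R3 at ε]

p(p(p(0)))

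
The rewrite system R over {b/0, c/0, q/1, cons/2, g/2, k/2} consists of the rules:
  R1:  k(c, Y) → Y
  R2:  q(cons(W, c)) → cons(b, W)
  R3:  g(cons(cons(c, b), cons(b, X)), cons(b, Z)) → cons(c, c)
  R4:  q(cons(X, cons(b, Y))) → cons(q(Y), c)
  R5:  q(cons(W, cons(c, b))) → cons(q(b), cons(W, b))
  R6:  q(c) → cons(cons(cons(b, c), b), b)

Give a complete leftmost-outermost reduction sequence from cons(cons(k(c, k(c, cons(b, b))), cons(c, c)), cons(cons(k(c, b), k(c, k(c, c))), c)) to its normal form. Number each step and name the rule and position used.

cons(cons(cons(b, b), cons(c, c)), cons(cons(b, c), c))

1. cons(cons(k(c, k(c, cons(b, b))), cons(c, c)), cons(cons(k(c, b), k(c, k(c, c))), c))  →  cons(cons(k(c, cons(b, b)), cons(c, c)), cons(cons(k(c, b), k(c, k(c, c))), c))   [R1 at 1.1]
2. cons(cons(k(c, cons(b, b)), cons(c, c)), cons(cons(k(c, b), k(c, k(c, c))), c))  →  cons(cons(cons(b, b), cons(c, c)), cons(cons(k(c, b), k(c, k(c, c))), c))   [R1 at 1.1]
3. cons(cons(cons(b, b), cons(c, c)), cons(cons(k(c, b), k(c, k(c, c))), c))  →  cons(cons(cons(b, b), cons(c, c)), cons(cons(b, k(c, k(c, c))), c))   [R1 at 2.1.1]
4. cons(cons(cons(b, b), cons(c, c)), cons(cons(b, k(c, k(c, c))), c))  →  cons(cons(cons(b, b), cons(c, c)), cons(cons(b, k(c, c)), c))   [R1 at 2.1.2]
5. cons(cons(cons(b, b), cons(c, c)), cons(cons(b, k(c, c)), c))  →  cons(cons(cons(b, b), cons(c, c)), cons(cons(b, c), c))   [R1 at 2.1.2]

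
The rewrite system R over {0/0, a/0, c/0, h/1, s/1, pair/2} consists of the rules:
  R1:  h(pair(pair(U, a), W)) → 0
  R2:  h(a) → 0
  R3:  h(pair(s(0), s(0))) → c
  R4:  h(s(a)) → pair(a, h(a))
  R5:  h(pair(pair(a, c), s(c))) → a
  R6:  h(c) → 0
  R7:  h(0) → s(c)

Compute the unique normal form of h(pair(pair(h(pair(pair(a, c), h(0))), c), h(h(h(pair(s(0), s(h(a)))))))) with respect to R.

a

1. h(pair(pair(h(pair(pair(a, c), h(0))), c), h(h(h(pair(s(0), s(h(a))))))))  →  h(pair(pair(h(pair(pair(a, c), s(c))), c), h(h(h(pair(s(0), s(h(a))))))))   [R7 at 1.1.1.1.2]
2. h(pair(pair(h(pair(pair(a, c), s(c))), c), h(h(h(pair(s(0), s(h(a))))))))  →  h(pair(pair(a, c), h(h(h(pair(s(0), s(h(a))))))))   [R5 at 1.1.1]
3. h(pair(pair(a, c), h(h(h(pair(s(0), s(h(a))))))))  →  h(pair(pair(a, c), h(h(h(pair(s(0), s(0)))))))   [R2 at 1.2.1.1.1.2.1]
4. h(pair(pair(a, c), h(h(h(pair(s(0), s(0)))))))  →  h(pair(pair(a, c), h(h(c))))   [R3 at 1.2.1.1]
5. h(pair(pair(a, c), h(h(c))))  →  h(pair(pair(a, c), h(0)))   [R6 at 1.2.1]
6. h(pair(pair(a, c), h(0)))  →  h(pair(pair(a, c), s(c)))   [R7 at 1.2]
7. h(pair(pair(a, c), s(c)))  →  a   [R5 at ε]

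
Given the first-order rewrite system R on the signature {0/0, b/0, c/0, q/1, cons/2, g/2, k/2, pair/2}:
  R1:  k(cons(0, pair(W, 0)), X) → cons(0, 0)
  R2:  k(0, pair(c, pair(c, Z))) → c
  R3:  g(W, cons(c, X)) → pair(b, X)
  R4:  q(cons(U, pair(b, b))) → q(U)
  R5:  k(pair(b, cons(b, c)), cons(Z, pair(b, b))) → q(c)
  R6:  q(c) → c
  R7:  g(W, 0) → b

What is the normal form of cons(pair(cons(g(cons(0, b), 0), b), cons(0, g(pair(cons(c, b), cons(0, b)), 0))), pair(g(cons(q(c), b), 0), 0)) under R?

cons(pair(cons(b, b), cons(0, b)), pair(b, 0))

1. cons(pair(cons(g(cons(0, b), 0), b), cons(0, g(pair(cons(c, b), cons(0, b)), 0))), pair(g(cons(q(c), b), 0), 0))  →  cons(pair(cons(b, b), cons(0, g(pair(cons(c, b), cons(0, b)), 0))), pair(g(cons(q(c), b), 0), 0))   [R7 at 1.1.1]
2. cons(pair(cons(b, b), cons(0, g(pair(cons(c, b), cons(0, b)), 0))), pair(g(cons(q(c), b), 0), 0))  →  cons(pair(cons(b, b), cons(0, b)), pair(g(cons(q(c), b), 0), 0))   [R7 at 1.2.2]
3. cons(pair(cons(b, b), cons(0, b)), pair(g(cons(q(c), b), 0), 0))  →  cons(pair(cons(b, b), cons(0, b)), pair(b, 0))   [R7 at 2.1]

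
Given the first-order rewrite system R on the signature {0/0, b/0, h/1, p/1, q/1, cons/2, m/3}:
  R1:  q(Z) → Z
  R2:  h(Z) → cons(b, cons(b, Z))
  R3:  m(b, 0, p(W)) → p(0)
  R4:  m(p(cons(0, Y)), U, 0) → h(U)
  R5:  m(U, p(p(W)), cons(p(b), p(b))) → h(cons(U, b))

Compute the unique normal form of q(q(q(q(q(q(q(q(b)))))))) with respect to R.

1. q(q(q(q(q(q(q(q(b))))))))  →  q(q(q(q(q(q(q(b)))))))   [R1 at ε]
2. q(q(q(q(q(q(q(b)))))))  →  q(q(q(q(q(q(b))))))   [R1 at ε]
3. q(q(q(q(q(q(b))))))  →  q(q(q(q(q(b)))))   [R1 at ε]
4. q(q(q(q(q(b)))))  →  q(q(q(q(b))))   [R1 at ε]
5. q(q(q(q(b))))  →  q(q(q(b)))   [R1 at ε]
6. q(q(q(b)))  →  q(q(b))   [R1 at ε]
7. q(q(b))  →  q(b)   [R1 at ε]
8. q(b)  →  b   [R1 at ε]

b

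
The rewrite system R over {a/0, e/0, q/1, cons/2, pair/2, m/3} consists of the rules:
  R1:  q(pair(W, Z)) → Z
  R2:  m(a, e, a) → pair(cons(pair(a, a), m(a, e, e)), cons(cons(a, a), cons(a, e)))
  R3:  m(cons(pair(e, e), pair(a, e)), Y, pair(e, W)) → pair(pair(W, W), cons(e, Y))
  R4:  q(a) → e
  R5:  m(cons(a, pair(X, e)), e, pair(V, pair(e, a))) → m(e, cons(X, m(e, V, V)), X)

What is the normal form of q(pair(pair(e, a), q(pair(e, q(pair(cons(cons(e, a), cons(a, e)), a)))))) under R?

1. q(pair(pair(e, a), q(pair(e, q(pair(cons(cons(e, a), cons(a, e)), a))))))  →  q(pair(e, q(pair(cons(cons(e, a), cons(a, e)), a))))   [R1 at ε]
2. q(pair(e, q(pair(cons(cons(e, a), cons(a, e)), a))))  →  q(pair(cons(cons(e, a), cons(a, e)), a))   [R1 at ε]
3. q(pair(cons(cons(e, a), cons(a, e)), a))  →  a   [R1 at ε]

a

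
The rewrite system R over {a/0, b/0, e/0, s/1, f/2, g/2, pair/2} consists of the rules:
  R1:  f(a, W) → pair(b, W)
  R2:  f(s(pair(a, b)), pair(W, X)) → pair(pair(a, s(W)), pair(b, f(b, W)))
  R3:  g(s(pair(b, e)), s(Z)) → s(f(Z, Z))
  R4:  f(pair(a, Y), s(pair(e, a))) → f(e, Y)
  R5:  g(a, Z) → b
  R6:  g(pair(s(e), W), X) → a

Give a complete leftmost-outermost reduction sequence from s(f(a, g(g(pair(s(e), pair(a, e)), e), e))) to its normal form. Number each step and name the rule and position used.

s(pair(b, b))

1. s(f(a, g(g(pair(s(e), pair(a, e)), e), e)))  →  s(pair(b, g(g(pair(s(e), pair(a, e)), e), e)))   [R1 at 1]
2. s(pair(b, g(g(pair(s(e), pair(a, e)), e), e)))  →  s(pair(b, g(a, e)))   [R6 at 1.2.1]
3. s(pair(b, g(a, e)))  →  s(pair(b, b))   [R5 at 1.2]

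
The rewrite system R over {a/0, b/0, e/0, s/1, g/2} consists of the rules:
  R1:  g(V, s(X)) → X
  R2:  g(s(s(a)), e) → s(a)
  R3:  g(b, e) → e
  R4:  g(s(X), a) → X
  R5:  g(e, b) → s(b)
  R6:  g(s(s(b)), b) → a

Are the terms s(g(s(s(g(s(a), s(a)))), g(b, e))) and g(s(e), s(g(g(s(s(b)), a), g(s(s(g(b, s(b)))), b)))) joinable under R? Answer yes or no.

Reduce t₁ = s(g(s(s(g(s(a), s(a)))), g(b, e))):
1. s(g(s(s(g(s(a), s(a)))), g(b, e)))  →  s(g(s(s(a)), g(b, e)))   [R1 at 1.1.1.1]
2. s(g(s(s(a)), g(b, e)))  →  s(g(s(s(a)), e))   [R3 at 1.2]
3. s(g(s(s(a)), e))  →  s(s(a))   [R2 at 1]

Reduce t₂ = g(s(e), s(g(g(s(s(b)), a), g(s(s(g(b, s(b)))), b)))):
1. g(s(e), s(g(g(s(s(b)), a), g(s(s(g(b, s(b)))), b))))  →  g(g(s(s(b)), a), g(s(s(g(b, s(b)))), b))   [R1 at ε]
2. g(g(s(s(b)), a), g(s(s(g(b, s(b)))), b))  →  g(s(b), g(s(s(g(b, s(b)))), b))   [R4 at 1]
3. g(s(b), g(s(s(g(b, s(b)))), b))  →  g(s(b), g(s(s(b)), b))   [R1 at 2.1.1.1]
4. g(s(b), g(s(s(b)), b))  →  g(s(b), a)   [R6 at 2]
5. g(s(b), a)  →  b   [R4 at ε]

no — NF(t₁) = s(s(a)), NF(t₂) = b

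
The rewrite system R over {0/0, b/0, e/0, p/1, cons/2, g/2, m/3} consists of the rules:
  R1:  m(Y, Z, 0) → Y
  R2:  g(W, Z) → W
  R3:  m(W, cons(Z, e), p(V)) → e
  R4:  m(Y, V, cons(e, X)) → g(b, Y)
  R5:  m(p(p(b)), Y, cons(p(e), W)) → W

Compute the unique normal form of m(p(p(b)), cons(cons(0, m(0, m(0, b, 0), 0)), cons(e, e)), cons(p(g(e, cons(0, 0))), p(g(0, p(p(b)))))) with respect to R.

p(0)

1. m(p(p(b)), cons(cons(0, m(0, m(0, b, 0), 0)), cons(e, e)), cons(p(g(e, cons(0, 0))), p(g(0, p(p(b))))))  →  m(p(p(b)), cons(cons(0, 0), cons(e, e)), cons(p(g(e, cons(0, 0))), p(g(0, p(p(b))))))   [R1 at 2.1.2]
2. m(p(p(b)), cons(cons(0, 0), cons(e, e)), cons(p(g(e, cons(0, 0))), p(g(0, p(p(b))))))  →  m(p(p(b)), cons(cons(0, 0), cons(e, e)), cons(p(e), p(g(0, p(p(b))))))   [R2 at 3.1.1]
3. m(p(p(b)), cons(cons(0, 0), cons(e, e)), cons(p(e), p(g(0, p(p(b))))))  →  p(g(0, p(p(b))))   [R5 at ε]
4. p(g(0, p(p(b))))  →  p(0)   [R2 at 1]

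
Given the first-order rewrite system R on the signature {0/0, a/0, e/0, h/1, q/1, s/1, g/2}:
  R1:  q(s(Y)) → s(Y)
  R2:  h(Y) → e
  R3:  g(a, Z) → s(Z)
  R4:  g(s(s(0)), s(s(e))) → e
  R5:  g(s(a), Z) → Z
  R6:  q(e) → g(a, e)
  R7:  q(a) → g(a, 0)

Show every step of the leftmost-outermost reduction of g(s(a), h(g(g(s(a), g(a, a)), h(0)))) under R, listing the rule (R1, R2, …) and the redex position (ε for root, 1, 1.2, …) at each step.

e

1. g(s(a), h(g(g(s(a), g(a, a)), h(0))))  →  h(g(g(s(a), g(a, a)), h(0)))   [R5 at ε]
2. h(g(g(s(a), g(a, a)), h(0)))  →  e   [R2 at ε]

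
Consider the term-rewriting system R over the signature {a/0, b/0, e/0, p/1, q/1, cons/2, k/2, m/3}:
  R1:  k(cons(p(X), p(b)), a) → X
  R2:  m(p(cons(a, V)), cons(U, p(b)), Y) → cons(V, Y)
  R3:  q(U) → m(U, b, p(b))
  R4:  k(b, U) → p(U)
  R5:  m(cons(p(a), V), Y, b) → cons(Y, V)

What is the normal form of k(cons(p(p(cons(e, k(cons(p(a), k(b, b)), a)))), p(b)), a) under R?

p(cons(e, a))

1. k(cons(p(p(cons(e, k(cons(p(a), k(b, b)), a)))), p(b)), a)  →  p(cons(e, k(cons(p(a), k(b, b)), a)))   [R1 at ε]
2. p(cons(e, k(cons(p(a), k(b, b)), a)))  →  p(cons(e, k(cons(p(a), p(b)), a)))   [R4 at 1.2.1.2]
3. p(cons(e, k(cons(p(a), p(b)), a)))  →  p(cons(e, a))   [R1 at 1.2]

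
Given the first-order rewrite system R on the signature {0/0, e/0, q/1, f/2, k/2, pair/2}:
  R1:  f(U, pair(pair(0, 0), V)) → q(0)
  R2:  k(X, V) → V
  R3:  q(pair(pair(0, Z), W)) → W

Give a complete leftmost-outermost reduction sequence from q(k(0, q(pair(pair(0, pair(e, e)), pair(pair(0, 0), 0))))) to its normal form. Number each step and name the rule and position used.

0

1. q(k(0, q(pair(pair(0, pair(e, e)), pair(pair(0, 0), 0)))))  →  q(q(pair(pair(0, pair(e, e)), pair(pair(0, 0), 0))))   [R2 at 1]
2. q(q(pair(pair(0, pair(e, e)), pair(pair(0, 0), 0))))  →  q(pair(pair(0, 0), 0))   [R3 at 1]
3. q(pair(pair(0, 0), 0))  →  0   [R3 at ε]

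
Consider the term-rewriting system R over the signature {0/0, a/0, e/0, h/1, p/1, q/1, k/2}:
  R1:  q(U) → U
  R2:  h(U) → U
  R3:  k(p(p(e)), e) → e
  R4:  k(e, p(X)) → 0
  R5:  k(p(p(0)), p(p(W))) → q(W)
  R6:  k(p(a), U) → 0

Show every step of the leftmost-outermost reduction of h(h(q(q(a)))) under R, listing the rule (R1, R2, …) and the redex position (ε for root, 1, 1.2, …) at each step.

1. h(h(q(q(a))))  →  h(q(q(a)))   [R2 at ε]
2. h(q(q(a)))  →  q(q(a))   [R2 at ε]
3. q(q(a))  →  q(a)   [R1 at ε]
4. q(a)  →  a   [R1 at ε]

a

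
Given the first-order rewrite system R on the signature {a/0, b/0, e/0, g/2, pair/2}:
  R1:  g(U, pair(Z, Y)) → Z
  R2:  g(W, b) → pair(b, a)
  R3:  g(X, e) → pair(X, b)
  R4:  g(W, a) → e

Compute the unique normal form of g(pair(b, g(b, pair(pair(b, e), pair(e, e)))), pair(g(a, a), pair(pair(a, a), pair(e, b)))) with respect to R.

1. g(pair(b, g(b, pair(pair(b, e), pair(e, e)))), pair(g(a, a), pair(pair(a, a), pair(e, b))))  →  g(a, a)   [R1 at ε]
2. g(a, a)  →  e   [R4 at ε]

e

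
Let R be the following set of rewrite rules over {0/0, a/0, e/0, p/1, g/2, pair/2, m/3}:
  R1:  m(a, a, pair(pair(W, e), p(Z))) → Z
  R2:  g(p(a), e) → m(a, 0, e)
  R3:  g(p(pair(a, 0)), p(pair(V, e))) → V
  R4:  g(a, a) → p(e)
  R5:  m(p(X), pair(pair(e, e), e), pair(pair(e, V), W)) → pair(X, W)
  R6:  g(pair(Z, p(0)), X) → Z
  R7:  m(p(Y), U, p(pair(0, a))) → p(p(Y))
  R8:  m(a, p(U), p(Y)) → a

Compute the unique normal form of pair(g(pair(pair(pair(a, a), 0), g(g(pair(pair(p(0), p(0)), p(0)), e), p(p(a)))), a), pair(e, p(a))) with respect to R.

1. pair(g(pair(pair(pair(a, a), 0), g(g(pair(pair(p(0), p(0)), p(0)), e), p(p(a)))), a), pair(e, p(a)))  →  pair(g(pair(pair(pair(a, a), 0), g(pair(p(0), p(0)), p(p(a)))), a), pair(e, p(a)))   [R6 at 1.1.2.1]
2. pair(g(pair(pair(pair(a, a), 0), g(pair(p(0), p(0)), p(p(a)))), a), pair(e, p(a)))  →  pair(g(pair(pair(pair(a, a), 0), p(0)), a), pair(e, p(a)))   [R6 at 1.1.2]
3. pair(g(pair(pair(pair(a, a), 0), p(0)), a), pair(e, p(a)))  →  pair(pair(pair(a, a), 0), pair(e, p(a)))   [R6 at 1]

pair(pair(pair(a, a), 0), pair(e, p(a)))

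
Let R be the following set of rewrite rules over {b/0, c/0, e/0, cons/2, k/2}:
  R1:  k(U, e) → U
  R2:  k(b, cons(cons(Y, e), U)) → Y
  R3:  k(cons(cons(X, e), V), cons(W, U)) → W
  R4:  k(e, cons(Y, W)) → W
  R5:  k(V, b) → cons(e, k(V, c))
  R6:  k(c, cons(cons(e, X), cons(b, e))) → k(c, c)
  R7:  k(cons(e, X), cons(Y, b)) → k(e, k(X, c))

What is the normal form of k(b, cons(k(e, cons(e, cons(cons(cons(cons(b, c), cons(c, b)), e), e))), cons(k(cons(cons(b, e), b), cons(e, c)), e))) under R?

1. k(b, cons(k(e, cons(e, cons(cons(cons(cons(b, c), cons(c, b)), e), e))), cons(k(cons(cons(b, e), b), cons(e, c)), e)))  →  k(b, cons(cons(cons(cons(cons(b, c), cons(c, b)), e), e), cons(k(cons(cons(b, e), b), cons(e, c)), e)))   [R4 at 2.1]
2. k(b, cons(cons(cons(cons(cons(b, c), cons(c, b)), e), e), cons(k(cons(cons(b, e), b), cons(e, c)), e)))  →  cons(cons(cons(b, c), cons(c, b)), e)   [R2 at ε]

cons(cons(cons(b, c), cons(c, b)), e)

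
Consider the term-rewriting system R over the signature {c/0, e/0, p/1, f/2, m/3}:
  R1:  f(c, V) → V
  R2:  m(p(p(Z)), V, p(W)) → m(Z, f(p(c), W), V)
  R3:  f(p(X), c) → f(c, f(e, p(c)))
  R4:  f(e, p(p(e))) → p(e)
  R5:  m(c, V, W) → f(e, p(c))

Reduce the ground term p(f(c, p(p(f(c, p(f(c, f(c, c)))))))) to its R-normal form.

1. p(f(c, p(p(f(c, p(f(c, f(c, c))))))))  →  p(p(p(f(c, p(f(c, f(c, c)))))))   [R1 at 1]
2. p(p(p(f(c, p(f(c, f(c, c)))))))  →  p(p(p(p(f(c, f(c, c))))))   [R1 at 1.1.1]
3. p(p(p(p(f(c, f(c, c))))))  →  p(p(p(p(f(c, c)))))   [R1 at 1.1.1.1]
4. p(p(p(p(f(c, c)))))  →  p(p(p(p(c))))   [R1 at 1.1.1.1]

p(p(p(p(c))))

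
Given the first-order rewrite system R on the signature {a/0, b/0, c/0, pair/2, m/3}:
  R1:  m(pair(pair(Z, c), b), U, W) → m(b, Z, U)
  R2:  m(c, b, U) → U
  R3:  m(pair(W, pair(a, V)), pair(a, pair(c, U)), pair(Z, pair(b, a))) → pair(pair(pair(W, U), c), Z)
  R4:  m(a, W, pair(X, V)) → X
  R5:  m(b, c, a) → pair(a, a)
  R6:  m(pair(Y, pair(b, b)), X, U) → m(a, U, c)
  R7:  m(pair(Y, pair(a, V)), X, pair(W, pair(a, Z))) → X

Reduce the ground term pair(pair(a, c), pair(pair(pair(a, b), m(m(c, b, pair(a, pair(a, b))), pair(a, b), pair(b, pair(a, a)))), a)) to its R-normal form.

pair(pair(a, c), pair(pair(pair(a, b), pair(a, b)), a))

1. pair(pair(a, c), pair(pair(pair(a, b), m(m(c, b, pair(a, pair(a, b))), pair(a, b), pair(b, pair(a, a)))), a))  →  pair(pair(a, c), pair(pair(pair(a, b), m(pair(a, pair(a, b)), pair(a, b), pair(b, pair(a, a)))), a))   [R2 at 2.1.2.1]
2. pair(pair(a, c), pair(pair(pair(a, b), m(pair(a, pair(a, b)), pair(a, b), pair(b, pair(a, a)))), a))  →  pair(pair(a, c), pair(pair(pair(a, b), pair(a, b)), a))   [R7 at 2.1.2]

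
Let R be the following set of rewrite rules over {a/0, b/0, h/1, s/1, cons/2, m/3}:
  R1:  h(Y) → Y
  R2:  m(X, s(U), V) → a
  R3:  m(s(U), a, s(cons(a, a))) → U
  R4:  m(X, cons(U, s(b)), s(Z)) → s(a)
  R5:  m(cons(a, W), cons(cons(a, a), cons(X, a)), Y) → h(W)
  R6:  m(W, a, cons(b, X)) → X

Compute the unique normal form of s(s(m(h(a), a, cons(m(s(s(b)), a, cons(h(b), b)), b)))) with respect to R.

s(s(b))

1. s(s(m(h(a), a, cons(m(s(s(b)), a, cons(h(b), b)), b))))  →  s(s(m(a, a, cons(m(s(s(b)), a, cons(h(b), b)), b))))   [R1 at 1.1.1]
2. s(s(m(a, a, cons(m(s(s(b)), a, cons(h(b), b)), b))))  →  s(s(m(a, a, cons(m(s(s(b)), a, cons(b, b)), b))))   [R1 at 1.1.3.1.3.1]
3. s(s(m(a, a, cons(m(s(s(b)), a, cons(b, b)), b))))  →  s(s(m(a, a, cons(b, b))))   [R6 at 1.1.3.1]
4. s(s(m(a, a, cons(b, b))))  →  s(s(b))   [R6 at 1.1]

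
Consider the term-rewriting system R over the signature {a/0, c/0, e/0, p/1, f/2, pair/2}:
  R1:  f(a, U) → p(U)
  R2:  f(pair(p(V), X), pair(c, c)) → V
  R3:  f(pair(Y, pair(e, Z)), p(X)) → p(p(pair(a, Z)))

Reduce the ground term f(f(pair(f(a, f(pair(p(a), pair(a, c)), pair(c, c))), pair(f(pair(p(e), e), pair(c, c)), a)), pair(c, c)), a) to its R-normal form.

1. f(f(pair(f(a, f(pair(p(a), pair(a, c)), pair(c, c))), pair(f(pair(p(e), e), pair(c, c)), a)), pair(c, c)), a)  →  f(f(pair(p(f(pair(p(a), pair(a, c)), pair(c, c))), pair(f(pair(p(e), e), pair(c, c)), a)), pair(c, c)), a)   [R1 at 1.1.1]
2. f(f(pair(p(f(pair(p(a), pair(a, c)), pair(c, c))), pair(f(pair(p(e), e), pair(c, c)), a)), pair(c, c)), a)  →  f(f(pair(p(a), pair(a, c)), pair(c, c)), a)   [R2 at 1]
3. f(f(pair(p(a), pair(a, c)), pair(c, c)), a)  →  f(a, a)   [R2 at 1]
4. f(a, a)  →  p(a)   [R1 at ε]

p(a)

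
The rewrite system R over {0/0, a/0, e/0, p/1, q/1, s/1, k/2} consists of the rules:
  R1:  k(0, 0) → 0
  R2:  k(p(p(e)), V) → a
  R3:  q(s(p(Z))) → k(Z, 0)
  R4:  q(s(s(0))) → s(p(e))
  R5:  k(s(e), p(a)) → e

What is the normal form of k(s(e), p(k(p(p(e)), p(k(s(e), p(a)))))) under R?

e

1. k(s(e), p(k(p(p(e)), p(k(s(e), p(a))))))  →  k(s(e), p(a))   [R2 at 2.1]
2. k(s(e), p(a))  →  e   [R5 at ε]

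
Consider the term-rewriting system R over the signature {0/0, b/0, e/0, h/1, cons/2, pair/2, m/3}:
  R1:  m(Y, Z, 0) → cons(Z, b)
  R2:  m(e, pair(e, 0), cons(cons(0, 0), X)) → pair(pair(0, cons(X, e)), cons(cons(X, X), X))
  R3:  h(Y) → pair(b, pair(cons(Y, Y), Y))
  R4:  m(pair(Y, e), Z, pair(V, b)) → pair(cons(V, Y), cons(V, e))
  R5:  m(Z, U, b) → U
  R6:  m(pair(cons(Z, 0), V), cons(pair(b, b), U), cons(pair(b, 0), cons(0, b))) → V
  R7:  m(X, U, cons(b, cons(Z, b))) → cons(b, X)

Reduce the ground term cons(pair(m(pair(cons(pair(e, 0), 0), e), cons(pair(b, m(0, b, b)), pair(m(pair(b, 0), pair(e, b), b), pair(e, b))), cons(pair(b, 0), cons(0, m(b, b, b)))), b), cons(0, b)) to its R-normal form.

1. cons(pair(m(pair(cons(pair(e, 0), 0), e), cons(pair(b, m(0, b, b)), pair(m(pair(b, 0), pair(e, b), b), pair(e, b))), cons(pair(b, 0), cons(0, m(b, b, b)))), b), cons(0, b))  →  cons(pair(m(pair(cons(pair(e, 0), 0), e), cons(pair(b, b), pair(m(pair(b, 0), pair(e, b), b), pair(e, b))), cons(pair(b, 0), cons(0, m(b, b, b)))), b), cons(0, b))   [R5 at 1.1.2.1.2]
2. cons(pair(m(pair(cons(pair(e, 0), 0), e), cons(pair(b, b), pair(m(pair(b, 0), pair(e, b), b), pair(e, b))), cons(pair(b, 0), cons(0, m(b, b, b)))), b), cons(0, b))  →  cons(pair(m(pair(cons(pair(e, 0), 0), e), cons(pair(b, b), pair(pair(e, b), pair(e, b))), cons(pair(b, 0), cons(0, m(b, b, b)))), b), cons(0, b))   [R5 at 1.1.2.2.1]
3. cons(pair(m(pair(cons(pair(e, 0), 0), e), cons(pair(b, b), pair(pair(e, b), pair(e, b))), cons(pair(b, 0), cons(0, m(b, b, b)))), b), cons(0, b))  →  cons(pair(m(pair(cons(pair(e, 0), 0), e), cons(pair(b, b), pair(pair(e, b), pair(e, b))), cons(pair(b, 0), cons(0, b))), b), cons(0, b))   [R5 at 1.1.3.2.2]
4. cons(pair(m(pair(cons(pair(e, 0), 0), e), cons(pair(b, b), pair(pair(e, b), pair(e, b))), cons(pair(b, 0), cons(0, b))), b), cons(0, b))  →  cons(pair(e, b), cons(0, b))   [R6 at 1.1]

cons(pair(e, b), cons(0, b))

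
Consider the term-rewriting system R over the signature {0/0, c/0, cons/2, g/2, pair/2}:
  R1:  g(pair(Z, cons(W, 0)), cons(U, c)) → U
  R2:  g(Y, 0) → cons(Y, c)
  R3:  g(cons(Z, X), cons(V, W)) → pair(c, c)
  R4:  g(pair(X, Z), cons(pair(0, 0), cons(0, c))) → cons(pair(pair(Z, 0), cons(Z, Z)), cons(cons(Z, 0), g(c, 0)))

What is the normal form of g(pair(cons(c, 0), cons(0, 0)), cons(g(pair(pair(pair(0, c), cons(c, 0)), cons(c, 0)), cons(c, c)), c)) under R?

1. g(pair(cons(c, 0), cons(0, 0)), cons(g(pair(pair(pair(0, c), cons(c, 0)), cons(c, 0)), cons(c, c)), c))  →  g(pair(pair(pair(0, c), cons(c, 0)), cons(c, 0)), cons(c, c))   [R1 at ε]
2. g(pair(pair(pair(0, c), cons(c, 0)), cons(c, 0)), cons(c, c))  →  c   [R1 at ε]

c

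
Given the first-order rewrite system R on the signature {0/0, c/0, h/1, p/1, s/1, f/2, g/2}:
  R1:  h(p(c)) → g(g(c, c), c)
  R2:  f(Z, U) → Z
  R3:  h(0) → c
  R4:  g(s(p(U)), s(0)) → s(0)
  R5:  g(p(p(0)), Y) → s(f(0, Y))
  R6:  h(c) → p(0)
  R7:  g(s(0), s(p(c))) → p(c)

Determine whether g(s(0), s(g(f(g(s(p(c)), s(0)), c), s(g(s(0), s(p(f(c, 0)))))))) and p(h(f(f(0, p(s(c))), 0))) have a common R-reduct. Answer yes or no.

yes — NF(t₁) = p(c), NF(t₂) = p(c)

Reduce t₁ = g(s(0), s(g(f(g(s(p(c)), s(0)), c), s(g(s(0), s(p(f(c, 0)))))))):
1. g(s(0), s(g(f(g(s(p(c)), s(0)), c), s(g(s(0), s(p(f(c, 0))))))))  →  g(s(0), s(g(g(s(p(c)), s(0)), s(g(s(0), s(p(f(c, 0))))))))   [R2 at 2.1.1]
2. g(s(0), s(g(g(s(p(c)), s(0)), s(g(s(0), s(p(f(c, 0))))))))  →  g(s(0), s(g(s(0), s(g(s(0), s(p(f(c, 0))))))))   [R4 at 2.1.1]
3. g(s(0), s(g(s(0), s(g(s(0), s(p(f(c, 0))))))))  →  g(s(0), s(g(s(0), s(g(s(0), s(p(c)))))))   [R2 at 2.1.2.1.2.1.1]
4. g(s(0), s(g(s(0), s(g(s(0), s(p(c)))))))  →  g(s(0), s(g(s(0), s(p(c)))))   [R7 at 2.1.2.1]
5. g(s(0), s(g(s(0), s(p(c)))))  →  g(s(0), s(p(c)))   [R7 at 2.1]
6. g(s(0), s(p(c)))  →  p(c)   [R7 at ε]

Reduce t₂ = p(h(f(f(0, p(s(c))), 0))):
1. p(h(f(f(0, p(s(c))), 0)))  →  p(h(f(0, p(s(c)))))   [R2 at 1.1]
2. p(h(f(0, p(s(c)))))  →  p(h(0))   [R2 at 1.1]
3. p(h(0))  →  p(c)   [R3 at 1]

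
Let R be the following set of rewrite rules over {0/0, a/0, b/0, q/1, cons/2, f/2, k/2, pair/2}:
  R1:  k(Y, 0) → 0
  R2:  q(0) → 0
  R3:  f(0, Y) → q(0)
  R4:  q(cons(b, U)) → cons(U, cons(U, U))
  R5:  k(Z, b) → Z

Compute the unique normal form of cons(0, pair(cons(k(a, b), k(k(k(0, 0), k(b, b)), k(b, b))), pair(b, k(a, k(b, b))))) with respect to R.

1. cons(0, pair(cons(k(a, b), k(k(k(0, 0), k(b, b)), k(b, b))), pair(b, k(a, k(b, b)))))  →  cons(0, pair(cons(a, k(k(k(0, 0), k(b, b)), k(b, b))), pair(b, k(a, k(b, b)))))   [R5 at 2.1.1]
2. cons(0, pair(cons(a, k(k(k(0, 0), k(b, b)), k(b, b))), pair(b, k(a, k(b, b)))))  →  cons(0, pair(cons(a, k(k(0, k(b, b)), k(b, b))), pair(b, k(a, k(b, b)))))   [R1 at 2.1.2.1.1]
3. cons(0, pair(cons(a, k(k(0, k(b, b)), k(b, b))), pair(b, k(a, k(b, b)))))  →  cons(0, pair(cons(a, k(k(0, b), k(b, b))), pair(b, k(a, k(b, b)))))   [R5 at 2.1.2.1.2]
4. cons(0, pair(cons(a, k(k(0, b), k(b, b))), pair(b, k(a, k(b, b)))))  →  cons(0, pair(cons(a, k(0, k(b, b))), pair(b, k(a, k(b, b)))))   [R5 at 2.1.2.1]
5. cons(0, pair(cons(a, k(0, k(b, b))), pair(b, k(a, k(b, b)))))  →  cons(0, pair(cons(a, k(0, b)), pair(b, k(a, k(b, b)))))   [R5 at 2.1.2.2]
6. cons(0, pair(cons(a, k(0, b)), pair(b, k(a, k(b, b)))))  →  cons(0, pair(cons(a, 0), pair(b, k(a, k(b, b)))))   [R5 at 2.1.2]
7. cons(0, pair(cons(a, 0), pair(b, k(a, k(b, b)))))  →  cons(0, pair(cons(a, 0), pair(b, k(a, b))))   [R5 at 2.2.2.2]
8. cons(0, pair(cons(a, 0), pair(b, k(a, b))))  →  cons(0, pair(cons(a, 0), pair(b, a)))   [R5 at 2.2.2]

cons(0, pair(cons(a, 0), pair(b, a)))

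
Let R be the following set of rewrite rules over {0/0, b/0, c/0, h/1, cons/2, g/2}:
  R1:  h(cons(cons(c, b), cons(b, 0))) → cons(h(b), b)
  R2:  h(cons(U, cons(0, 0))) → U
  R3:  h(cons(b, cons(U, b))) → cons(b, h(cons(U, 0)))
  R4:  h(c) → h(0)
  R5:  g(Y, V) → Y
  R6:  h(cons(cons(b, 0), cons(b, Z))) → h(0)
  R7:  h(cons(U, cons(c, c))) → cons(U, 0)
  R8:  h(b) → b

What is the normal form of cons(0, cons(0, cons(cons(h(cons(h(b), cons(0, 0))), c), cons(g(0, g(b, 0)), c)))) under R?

1. cons(0, cons(0, cons(cons(h(cons(h(b), cons(0, 0))), c), cons(g(0, g(b, 0)), c))))  →  cons(0, cons(0, cons(cons(h(b), c), cons(g(0, g(b, 0)), c))))   [R2 at 2.2.1.1]
2. cons(0, cons(0, cons(cons(h(b), c), cons(g(0, g(b, 0)), c))))  →  cons(0, cons(0, cons(cons(b, c), cons(g(0, g(b, 0)), c))))   [R8 at 2.2.1.1]
3. cons(0, cons(0, cons(cons(b, c), cons(g(0, g(b, 0)), c))))  →  cons(0, cons(0, cons(cons(b, c), cons(0, c))))   [R5 at 2.2.2.1]

cons(0, cons(0, cons(cons(b, c), cons(0, c))))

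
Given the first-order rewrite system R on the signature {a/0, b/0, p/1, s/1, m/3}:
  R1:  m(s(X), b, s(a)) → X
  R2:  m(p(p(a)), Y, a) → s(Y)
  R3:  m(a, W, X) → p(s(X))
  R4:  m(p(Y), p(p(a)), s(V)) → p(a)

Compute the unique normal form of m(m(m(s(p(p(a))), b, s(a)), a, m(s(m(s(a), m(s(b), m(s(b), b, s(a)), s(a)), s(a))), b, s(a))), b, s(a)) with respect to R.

a

1. m(m(m(s(p(p(a))), b, s(a)), a, m(s(m(s(a), m(s(b), m(s(b), b, s(a)), s(a)), s(a))), b, s(a))), b, s(a))  →  m(m(p(p(a)), a, m(s(m(s(a), m(s(b), m(s(b), b, s(a)), s(a)), s(a))), b, s(a))), b, s(a))   [R1 at 1.1]
2. m(m(p(p(a)), a, m(s(m(s(a), m(s(b), m(s(b), b, s(a)), s(a)), s(a))), b, s(a))), b, s(a))  →  m(m(p(p(a)), a, m(s(a), m(s(b), m(s(b), b, s(a)), s(a)), s(a))), b, s(a))   [R1 at 1.3]
3. m(m(p(p(a)), a, m(s(a), m(s(b), m(s(b), b, s(a)), s(a)), s(a))), b, s(a))  →  m(m(p(p(a)), a, m(s(a), m(s(b), b, s(a)), s(a))), b, s(a))   [R1 at 1.3.2.2]
4. m(m(p(p(a)), a, m(s(a), m(s(b), b, s(a)), s(a))), b, s(a))  →  m(m(p(p(a)), a, m(s(a), b, s(a))), b, s(a))   [R1 at 1.3.2]
5. m(m(p(p(a)), a, m(s(a), b, s(a))), b, s(a))  →  m(m(p(p(a)), a, a), b, s(a))   [R1 at 1.3]
6. m(m(p(p(a)), a, a), b, s(a))  →  m(s(a), b, s(a))   [R2 at 1]
7. m(s(a), b, s(a))  →  a   [R1 at ε]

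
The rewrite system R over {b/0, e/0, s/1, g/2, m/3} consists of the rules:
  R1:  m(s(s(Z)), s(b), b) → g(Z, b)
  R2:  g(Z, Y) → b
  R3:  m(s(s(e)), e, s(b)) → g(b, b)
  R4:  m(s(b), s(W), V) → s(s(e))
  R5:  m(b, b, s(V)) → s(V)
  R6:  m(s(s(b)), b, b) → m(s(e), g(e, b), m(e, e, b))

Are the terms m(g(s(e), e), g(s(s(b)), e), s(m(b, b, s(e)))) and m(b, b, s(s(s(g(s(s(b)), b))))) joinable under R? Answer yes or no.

no — NF(t₁) = s(s(e)), NF(t₂) = s(s(s(b)))

Reduce t₁ = m(g(s(e), e), g(s(s(b)), e), s(m(b, b, s(e)))):
1. m(g(s(e), e), g(s(s(b)), e), s(m(b, b, s(e))))  →  m(b, g(s(s(b)), e), s(m(b, b, s(e))))   [R2 at 1]
2. m(b, g(s(s(b)), e), s(m(b, b, s(e))))  →  m(b, b, s(m(b, b, s(e))))   [R2 at 2]
3. m(b, b, s(m(b, b, s(e))))  →  s(m(b, b, s(e)))   [R5 at ε]
4. s(m(b, b, s(e)))  →  s(s(e))   [R5 at 1]

Reduce t₂ = m(b, b, s(s(s(g(s(s(b)), b))))):
1. m(b, b, s(s(s(g(s(s(b)), b)))))  →  s(s(s(g(s(s(b)), b))))   [R5 at ε]
2. s(s(s(g(s(s(b)), b))))  →  s(s(s(b)))   [R2 at 1.1.1]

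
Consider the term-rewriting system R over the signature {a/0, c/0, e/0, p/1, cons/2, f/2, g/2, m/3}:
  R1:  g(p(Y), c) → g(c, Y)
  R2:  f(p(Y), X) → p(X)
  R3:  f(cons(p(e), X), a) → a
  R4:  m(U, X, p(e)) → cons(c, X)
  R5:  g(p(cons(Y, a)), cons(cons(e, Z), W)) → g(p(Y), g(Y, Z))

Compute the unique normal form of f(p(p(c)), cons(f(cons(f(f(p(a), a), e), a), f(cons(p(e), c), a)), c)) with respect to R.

1. f(p(p(c)), cons(f(cons(f(f(p(a), a), e), a), f(cons(p(e), c), a)), c))  →  p(cons(f(cons(f(f(p(a), a), e), a), f(cons(p(e), c), a)), c))   [R2 at ε]
2. p(cons(f(cons(f(f(p(a), a), e), a), f(cons(p(e), c), a)), c))  →  p(cons(f(cons(f(p(a), e), a), f(cons(p(e), c), a)), c))   [R2 at 1.1.1.1.1]
3. p(cons(f(cons(f(p(a), e), a), f(cons(p(e), c), a)), c))  →  p(cons(f(cons(p(e), a), f(cons(p(e), c), a)), c))   [R2 at 1.1.1.1]
4. p(cons(f(cons(p(e), a), f(cons(p(e), c), a)), c))  →  p(cons(f(cons(p(e), a), a), c))   [R3 at 1.1.2]
5. p(cons(f(cons(p(e), a), a), c))  →  p(cons(a, c))   [R3 at 1.1]

p(cons(a, c))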